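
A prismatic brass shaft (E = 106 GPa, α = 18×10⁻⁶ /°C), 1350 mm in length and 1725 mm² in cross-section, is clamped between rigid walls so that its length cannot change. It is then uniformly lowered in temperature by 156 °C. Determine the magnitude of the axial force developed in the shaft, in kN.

P ≈ 513 kN (tensile)

With zero net strain, σ = E·αΔT = 106 GPa × 18×10⁻⁶ × 156 = 297.6 MPa.
P = AEαΔT = 1725 × 106×10³ × 18×10⁻⁶ × 156 = 513.4 kN (tensile).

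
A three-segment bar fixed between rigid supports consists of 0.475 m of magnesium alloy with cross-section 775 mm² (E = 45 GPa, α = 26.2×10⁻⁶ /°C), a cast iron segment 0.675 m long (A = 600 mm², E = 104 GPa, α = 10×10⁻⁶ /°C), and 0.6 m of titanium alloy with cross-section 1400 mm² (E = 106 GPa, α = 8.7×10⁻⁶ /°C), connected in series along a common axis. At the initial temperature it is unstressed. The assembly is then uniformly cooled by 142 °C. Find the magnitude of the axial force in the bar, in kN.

If the supports were absent, the total length change would be Σ αᵢΔT Lᵢ = 26.2×10⁻⁶×142×475 + 10×10⁻⁶×142×675 + 8.7×10⁻⁶×142×600 = 3.467 mm.
The walls prevent any net length change, so an axial force P (same in every segment) develops. Compatibility: P · Σ Lᵢ/(AᵢEᵢ) = δ_free.
Σ Lᵢ/(AᵢEᵢ) = 475/(775×45×10³) + 675/(600×104×10³) + 600/(1400×106×10³) = 2.848×10⁻⁵ mm/N.
P = 3.467 / 2.848×10⁻⁵ = 121700 N = 121.7 kN, tensile.

P ≈ 122 kN (tensile)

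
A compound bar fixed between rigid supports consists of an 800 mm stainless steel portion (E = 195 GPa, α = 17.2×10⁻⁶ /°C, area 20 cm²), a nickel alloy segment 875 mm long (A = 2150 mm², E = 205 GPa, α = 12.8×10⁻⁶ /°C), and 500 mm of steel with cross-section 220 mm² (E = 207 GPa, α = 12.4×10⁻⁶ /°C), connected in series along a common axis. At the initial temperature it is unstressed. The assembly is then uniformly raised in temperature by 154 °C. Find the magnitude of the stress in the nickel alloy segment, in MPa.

σ ≈ 149 MPa (compressive)

With the walls removed the bar would change length by δ_free = Σ αᵢΔT Lᵢ = 17.2×10⁻⁶×154×800 + 12.8×10⁻⁶×154×875 + 12.4×10⁻⁶×154×500 = 4.799 mm.
Since the ends are fixed, an axial force P builds up, equal in every segment, with P · Σ Lᵢ/(AᵢEᵢ) = δ_free.
Σ Lᵢ/(AᵢEᵢ) = 800/(2000×195×10³) + 875/(2150×205×10³) + 500/(220×207×10³) = 1.502×10⁻⁵ mm/N.
P = 4.799 / 1.502×10⁻⁵ = 319600 N = 319.6 kN, compressive.
σ_{nickel alloy} = P / A = 319600 / 2150 = 148.6 MPa.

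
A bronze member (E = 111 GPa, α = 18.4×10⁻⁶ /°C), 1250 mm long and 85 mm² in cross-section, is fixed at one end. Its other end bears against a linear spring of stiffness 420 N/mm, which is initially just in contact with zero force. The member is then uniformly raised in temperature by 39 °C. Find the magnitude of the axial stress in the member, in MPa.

The unrestrained thermal change is αΔT L = 18.4×10⁻⁶ × 39 × 1250 = 0.897 mm.
Let P be the compressive force at the spring. The member shortens elastically by PL/(AE) and the spring compresses by P/k; together these equal δ_free.
P [ L/(AE) + 1/k ] = δ_free → P [ 1250/(85×111×10³) + 1/(420) ] = 0.897.
P = 0.897 / 0.002513 = 356.9 N.
σ = P/A = 356.9/85 = 4.199 MPa.

σ ≈ 4.2 MPa (compressive)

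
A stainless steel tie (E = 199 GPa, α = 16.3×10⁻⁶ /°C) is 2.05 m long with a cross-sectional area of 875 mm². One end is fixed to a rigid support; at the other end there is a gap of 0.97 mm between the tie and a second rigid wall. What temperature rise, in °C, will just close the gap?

ΔT ≈ 29 °C

Contact occurs when the free expansion equals the gap: αΔT L = 0.97 mm.
ΔT = 0.97 / (16.3×10⁻⁶ × 2050) = 29.03 °C.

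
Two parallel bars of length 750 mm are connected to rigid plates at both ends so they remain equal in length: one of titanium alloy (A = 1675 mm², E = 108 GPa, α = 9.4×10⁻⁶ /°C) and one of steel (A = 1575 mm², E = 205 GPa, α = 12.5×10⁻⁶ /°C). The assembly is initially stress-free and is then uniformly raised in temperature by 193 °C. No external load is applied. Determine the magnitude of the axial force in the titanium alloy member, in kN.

Both members must finish at the same length. With the larger α, the steel tends to over-expand; the plates restrain it, putting the steel in compression and the titanium alloy in tension. With no external load the two internal forces are equal and opposite, magnitude P.
Compatibility of the two members (thermal + elastic change equal): (α₁ − α₂)ΔT = P·[1/(A₁E₁) + 1/(A₂E₂)].
|α₁ − α₂|·ΔT = 3.1×10⁻⁶ × 193 = 0.0005983.
1/(A₁E₁) + 1/(A₂E₂) = 1/(1675×108×10³) + 1/(1575×205×10³) = 8.625×10⁻⁹ N⁻¹.
P = 0.0005983 / 8.625×10⁻⁹ = 69370 N = 69.37 kN.

P ≈ 69.4 kN (tensile in the titanium alloy)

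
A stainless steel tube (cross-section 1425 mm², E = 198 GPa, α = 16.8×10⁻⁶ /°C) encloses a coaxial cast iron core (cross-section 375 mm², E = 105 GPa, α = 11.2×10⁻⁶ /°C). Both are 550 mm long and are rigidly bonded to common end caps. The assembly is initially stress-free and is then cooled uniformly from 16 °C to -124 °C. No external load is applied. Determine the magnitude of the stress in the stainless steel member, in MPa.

Both members must finish at the same length. With the larger α, the stainless steel tends to over-contract; the plates restrain it, putting the stainless steel in tension and the cast iron in compression. With no external load the two internal forces are equal and opposite, magnitude P.
Compatibility of the two members (thermal + elastic change equal): (α₁ − α₂)ΔT = P·[1/(A₁E₁) + 1/(A₂E₂)].
|α₁ − α₂|·ΔT = 5.6×10⁻⁶ × 140 = 0.000784.
1/(A₁E₁) + 1/(A₂E₂) = 1/(1425×198×10³) + 1/(375×105×10³) = 2.894×10⁻⁸ N⁻¹.
So P = 0.000784 / 2.894×10⁻⁸ = 27.09 kN.
σ_{stainless steel} = P/A₁ = 27090/1425 = 19.01 MPa, tensile.

σ ≈ 19 MPa (tensile)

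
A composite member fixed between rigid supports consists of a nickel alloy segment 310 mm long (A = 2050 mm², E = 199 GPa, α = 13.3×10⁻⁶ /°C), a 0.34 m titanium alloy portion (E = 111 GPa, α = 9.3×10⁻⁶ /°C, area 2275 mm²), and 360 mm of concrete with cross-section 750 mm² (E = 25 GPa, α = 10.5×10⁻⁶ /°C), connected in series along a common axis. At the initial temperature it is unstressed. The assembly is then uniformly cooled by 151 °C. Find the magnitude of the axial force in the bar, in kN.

If the supports were absent, the total length change would be Σ αᵢΔT Lᵢ = 13.3×10⁻⁶×151×310 + 9.3×10⁻⁶×151×340 + 10.5×10⁻⁶×151×360 = 1.671 mm.
The rigid supports impose zero overall length change; the single axial force P common to all segments must satisfy P Σ Lᵢ/(AᵢEᵢ) = δ_free.
The series flexibility is Σ Lᵢ/(AᵢEᵢ) = 310/(2050×199×10³) + 340/(2275×111×10³) + 360/(750×25×10³) = 2.131×10⁻⁵ mm/N.
Hence P = δ_free / Σ(L/AE) = 1.671/2.131×10⁻⁵ = 78.42 kN (tensile).

P ≈ 78.4 kN (tensile)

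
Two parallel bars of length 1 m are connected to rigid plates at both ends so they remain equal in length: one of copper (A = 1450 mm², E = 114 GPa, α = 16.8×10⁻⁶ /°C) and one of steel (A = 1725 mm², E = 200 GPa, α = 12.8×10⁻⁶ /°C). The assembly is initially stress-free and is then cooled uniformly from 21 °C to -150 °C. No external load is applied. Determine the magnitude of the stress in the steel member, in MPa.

σ ≈ 44.3 MPa (compressive)

Both members must finish at the same length. With the larger α, the copper tends to over-contract; the plates restrain it, putting the copper in tension and the steel in compression. With no external load the two internal forces are equal and opposite, magnitude P.
Compatibility of the two members (thermal + elastic change equal): (α₁ − α₂)ΔT = P·[1/(A₁E₁) + 1/(A₂E₂)].
|α₁ − α₂|·ΔT = 4×10⁻⁶ × 171 = 0.000684.
1/(A₁E₁) + 1/(A₂E₂) = 1/(1450×114×10³) + 1/(1725×200×10³) = 8.948×10⁻⁹ N⁻¹.
So P = 0.000684 / 8.948×10⁻⁹ = 76.44 kN.
σ_{steel} = P/A₂ = 76440/1725 = 44.31 MPa, compressive.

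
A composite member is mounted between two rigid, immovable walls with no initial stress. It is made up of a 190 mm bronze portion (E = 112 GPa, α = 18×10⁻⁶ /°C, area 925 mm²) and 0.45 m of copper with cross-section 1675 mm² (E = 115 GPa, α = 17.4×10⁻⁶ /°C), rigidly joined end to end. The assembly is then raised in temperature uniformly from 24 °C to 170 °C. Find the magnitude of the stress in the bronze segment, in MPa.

If the supports were absent, the total length change would be Σ αᵢΔT Lᵢ = 18×10⁻⁶×146×190 + 17.4×10⁻⁶×146×450 = 1.643 mm.
The rigid supports impose zero overall length change; the single axial force P common to all segments must satisfy P Σ Lᵢ/(AᵢEᵢ) = δ_free.
The series flexibility is Σ Lᵢ/(AᵢEᵢ) = 190/(925×112×10³) + 450/(1675×115×10³) = 4.17×10⁻⁶ mm/N.
P = 1.643 / 4.17×10⁻⁶ = 393900 N = 393.9 kN, compressive.
σ_{bronze} = P / A = 393900 / 925 = 425.8 MPa.

σ ≈ 426 MPa (compressive)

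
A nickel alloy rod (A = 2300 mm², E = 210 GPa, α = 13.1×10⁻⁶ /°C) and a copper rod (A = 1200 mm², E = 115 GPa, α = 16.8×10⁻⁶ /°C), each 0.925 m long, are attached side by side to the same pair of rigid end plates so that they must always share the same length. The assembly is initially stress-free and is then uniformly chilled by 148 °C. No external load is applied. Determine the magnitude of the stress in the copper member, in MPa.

σ ≈ 49 MPa (tensile)

Equilibrium of a rigid end plate with no external load gives equal and opposite internal forces ±P in the two members. Since α_{copper} > α_{nickel alloy}, cooling drives the copper into tension and the nickel alloy into compression.
Equating the net (thermal + elastic) strains gives |α₁ − α₂|·ΔT = P·[1/(A₁E₁) + 1/(A₂E₂)].
|α₁ − α₂|·ΔT = 3.7×10⁻⁶ × 148 = 0.0005476.
1/(A₁E₁) + 1/(A₂E₂) = 1/(2300×210×10³) + 1/(1200×115×10³) = 9.317×10⁻⁹ N⁻¹.
P = 0.0005476 / 9.317×10⁻⁹ = 58780 N = 58.78 kN.
σ_{copper} = P/A₂ = 58780/1200 = 48.98 MPa, tensile.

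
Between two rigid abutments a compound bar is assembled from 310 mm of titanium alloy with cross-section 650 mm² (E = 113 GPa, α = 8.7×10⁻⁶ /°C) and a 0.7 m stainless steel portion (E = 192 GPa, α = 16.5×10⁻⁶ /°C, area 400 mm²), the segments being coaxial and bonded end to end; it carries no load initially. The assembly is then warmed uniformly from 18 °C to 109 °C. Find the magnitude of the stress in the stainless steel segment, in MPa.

Free thermal expansion of the whole bar: Σ αᵢΔT Lᵢ = 8.7×10⁻⁶×91×310 + 16.5×10⁻⁶×91×700 = 1.296 mm.
The walls prevent any net length change, so an axial force P (same in every segment) develops. Compatibility: P · Σ Lᵢ/(AᵢEᵢ) = δ_free.
Σ Lᵢ/(AᵢEᵢ) = 310/(650×113×10³) + 700/(400×192×10³) = 1.334×10⁻⁵ mm/N.
P = 1.296 / 1.334×10⁻⁵ = 97220 N = 97.22 kN, compressive.
σ_{stainless steel} = P / A = 97220 / 400 = 243.1 MPa.

σ ≈ 243 MPa (compressive)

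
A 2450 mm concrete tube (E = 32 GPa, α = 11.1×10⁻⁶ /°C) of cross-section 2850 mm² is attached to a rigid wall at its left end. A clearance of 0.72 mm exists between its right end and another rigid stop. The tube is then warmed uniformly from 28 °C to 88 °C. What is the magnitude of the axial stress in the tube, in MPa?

If the wall were absent the tube would grow by αΔT L = 11.1×10⁻⁶ × 60 × 2450 = 1.632 mm.
This exceeds the 0.72 mm gap, so the wall pushes back. The portion of expansion that must be recovered elastically is δ_free − gap = 1.632 − 0.72 = 0.9117 mm.
Compatibility: PL/(AE) = 0.9117 mm, so σ = P/A = E × (0.9117/2450) = 11.91 MPa.

σ ≈ 11.9 MPa (compressive)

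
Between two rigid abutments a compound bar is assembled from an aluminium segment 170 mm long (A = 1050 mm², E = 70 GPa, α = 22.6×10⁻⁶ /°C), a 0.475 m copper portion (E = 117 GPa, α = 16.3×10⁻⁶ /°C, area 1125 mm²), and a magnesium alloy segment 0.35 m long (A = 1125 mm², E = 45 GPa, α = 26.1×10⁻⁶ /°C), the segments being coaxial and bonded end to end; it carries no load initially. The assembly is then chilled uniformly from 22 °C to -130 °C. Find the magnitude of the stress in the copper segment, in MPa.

σ ≈ 218 MPa (tensile)

Free thermal contraction of the whole bar: Σ αᵢΔT Lᵢ = 22.6×10⁻⁶×152×170 + 16.3×10⁻⁶×152×475 + 26.1×10⁻⁶×152×350 = 3.149 mm.
Since the ends are fixed, an axial force P builds up, equal in every segment, with P · Σ Lᵢ/(AᵢEᵢ) = δ_free.
Σ Lᵢ/(AᵢEᵢ) = 170/(1050×70×10³) + 475/(1125×117×10³) + 350/(1125×45×10³) = 1.284×10⁻⁵ mm/N.
Hence P = δ_free / Σ(L/AE) = 3.149/1.284×10⁻⁵ = 245.4 kN (tensile).
σ_{copper} = P / A = 245400 / 1125 = 218.1 MPa.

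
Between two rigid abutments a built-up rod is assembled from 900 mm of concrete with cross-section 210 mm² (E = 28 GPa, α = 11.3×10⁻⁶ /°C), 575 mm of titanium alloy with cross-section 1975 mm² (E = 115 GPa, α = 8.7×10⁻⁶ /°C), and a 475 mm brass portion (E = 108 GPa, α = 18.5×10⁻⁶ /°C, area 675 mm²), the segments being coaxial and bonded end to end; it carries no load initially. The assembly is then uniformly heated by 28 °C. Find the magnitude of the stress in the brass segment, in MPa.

With the walls removed the bar would change length by δ_free = Σ αᵢΔT Lᵢ = 11.3×10⁻⁶×28×900 + 8.7×10⁻⁶×28×575 + 18.5×10⁻⁶×28×475 = 0.6709 mm.
The rigid supports impose zero overall length change; the single axial force P common to all segments must satisfy P Σ Lᵢ/(AᵢEᵢ) = δ_free.
Σ Lᵢ/(AᵢEᵢ) = 900/(210×28×10³) + 575/(1975×115×10³) + 475/(675×108×10³) = 0.0001621 mm/N.
Hence P = δ_free / Σ(L/AE) = 0.6709/0.0001621 = 4.138 kN (compressive).
σ_{brass} = P / A = 4138 / 675 = 6.131 MPa.

σ ≈ 6.13 MPa (compressive)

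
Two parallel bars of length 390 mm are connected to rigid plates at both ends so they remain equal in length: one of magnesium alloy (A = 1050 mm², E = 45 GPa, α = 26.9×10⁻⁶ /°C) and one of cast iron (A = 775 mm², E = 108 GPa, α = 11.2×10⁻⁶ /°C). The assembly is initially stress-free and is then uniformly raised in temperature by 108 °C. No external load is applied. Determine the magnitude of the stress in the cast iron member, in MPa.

Both members must finish at the same length. With the larger α, the magnesium alloy tends to over-expand; the plates restrain it, putting the magnesium alloy in compression and the cast iron in tension. With no external load the two internal forces are equal and opposite, magnitude P.
Setting the final lengths equal and cancelling L: (α₁ − α₂)ΔT = P/(A₁E₁) + P/(A₂E₂).
|α₁ − α₂|·ΔT = 15.7×10⁻⁶ × 108 = 0.001696.
1/(A₁E₁) + 1/(A₂E₂) = 1/(1050×45×10³) + 1/(775×108×10³) = 3.311×10⁻⁸ N⁻¹.
So P = 0.001696 / 3.311×10⁻⁸ = 51.21 kN.
σ_{cast iron} = P/A₂ = 51210/775 = 66.08 MPa, tensile.

σ ≈ 66.1 MPa (tensile)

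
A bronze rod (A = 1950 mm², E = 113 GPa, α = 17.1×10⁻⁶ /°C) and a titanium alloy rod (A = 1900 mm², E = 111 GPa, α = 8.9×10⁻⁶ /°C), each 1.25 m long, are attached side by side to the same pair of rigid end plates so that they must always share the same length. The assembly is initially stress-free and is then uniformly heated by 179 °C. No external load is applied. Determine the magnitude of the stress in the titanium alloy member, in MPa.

The bronze has the larger α, so on heating it would change length more than the titanium alloy if both were free. The rigid plates force a common final length, so the bronze is put into compression and the titanium alloy into tension, with equal and opposite forces P (no external load).
Setting the final lengths equal and cancelling L: (α₁ − α₂)ΔT = P/(A₁E₁) + P/(A₂E₂).
|α₁ − α₂|·ΔT = 8.2×10⁻⁶ × 179 = 0.001468.
1/(A₁E₁) + 1/(A₂E₂) = 1/(1950×113×10³) + 1/(1900×111×10³) = 9.28×10⁻⁹ N⁻¹.
P = 0.001468 / 9.28×10⁻⁹ = 158200 N = 158.2 kN.
σ_{titanium alloy} = P/A₂ = 158200/1900 = 83.25 MPa, tensile.

σ ≈ 83.2 MPa (tensile)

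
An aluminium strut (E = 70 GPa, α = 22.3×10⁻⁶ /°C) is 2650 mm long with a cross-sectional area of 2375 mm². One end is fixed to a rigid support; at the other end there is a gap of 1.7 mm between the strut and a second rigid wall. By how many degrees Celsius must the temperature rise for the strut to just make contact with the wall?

ΔT ≈ 28.8 °C

The gap closes when αΔT L = 1.7 mm, since the strut is still unstressed at that instant.
ΔT = 1.7 / (22.3×10⁻⁶ × 2650) = 28.77 °C.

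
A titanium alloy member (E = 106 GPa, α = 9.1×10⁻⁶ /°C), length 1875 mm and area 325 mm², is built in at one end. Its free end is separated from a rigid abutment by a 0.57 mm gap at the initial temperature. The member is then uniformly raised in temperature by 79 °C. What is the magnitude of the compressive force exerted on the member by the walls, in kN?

P ≈ 14.3 kN

If the wall were absent the member would grow by αΔT L = 9.1×10⁻⁶ × 79 × 1875 = 1.348 mm.
After closing the 0.57 mm clearance, 1.348 − 0.57 = 0.7779 mm of expansion remains to be suppressed by the wall.
So σ = E(δ_free − g)/L = 106×10³ × 0.7779/1875 = 43.98 MPa.
Force on the wall = σA = 43.98 × 325 mm² = 14.29 kN.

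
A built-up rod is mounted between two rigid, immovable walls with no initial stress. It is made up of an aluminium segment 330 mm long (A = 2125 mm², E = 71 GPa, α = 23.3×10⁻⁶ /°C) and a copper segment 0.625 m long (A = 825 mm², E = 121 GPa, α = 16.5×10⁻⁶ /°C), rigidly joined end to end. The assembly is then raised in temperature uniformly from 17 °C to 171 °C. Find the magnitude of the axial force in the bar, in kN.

With the walls removed the bar would change length by δ_free = Σ αᵢΔT Lᵢ = 23.3×10⁻⁶×154×330 + 16.5×10⁻⁶×154×625 = 2.772 mm.
Since the ends are fixed, an axial force P builds up, equal in every segment, with P · Σ Lᵢ/(AᵢEᵢ) = δ_free.
The series flexibility is Σ Lᵢ/(AᵢEᵢ) = 330/(2125×71×10³) + 625/(825×121×10³) = 8.448×10⁻⁶ mm/N.
Hence P = δ_free / Σ(L/AE) = 2.772/8.448×10⁻⁶ = 328.1 kN (compressive).

P ≈ 328 kN (compressive)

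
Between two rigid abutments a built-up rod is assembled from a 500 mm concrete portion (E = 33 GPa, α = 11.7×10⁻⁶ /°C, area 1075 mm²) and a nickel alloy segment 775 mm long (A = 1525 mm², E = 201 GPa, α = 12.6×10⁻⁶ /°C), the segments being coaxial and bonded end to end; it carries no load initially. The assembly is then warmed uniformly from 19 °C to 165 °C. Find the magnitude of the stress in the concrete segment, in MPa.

σ ≈ 128 MPa (compressive)

Free thermal expansion of the whole bar: Σ αᵢΔT Lᵢ = 11.7×10⁻⁶×146×500 + 12.6×10⁻⁶×146×775 = 2.28 mm.
The rigid supports impose zero overall length change; the single axial force P common to all segments must satisfy P Σ Lᵢ/(AᵢEᵢ) = δ_free.
The series flexibility is Σ Lᵢ/(AᵢEᵢ) = 500/(1075×33×10³) + 775/(1525×201×10³) = 1.662×10⁻⁵ mm/N.
Hence P = δ_free / Σ(L/AE) = 2.28/1.662×10⁻⁵ = 137.1 kN (compressive).
σ_{concrete} = P / A = 137100 / 1075 = 127.6 MPa.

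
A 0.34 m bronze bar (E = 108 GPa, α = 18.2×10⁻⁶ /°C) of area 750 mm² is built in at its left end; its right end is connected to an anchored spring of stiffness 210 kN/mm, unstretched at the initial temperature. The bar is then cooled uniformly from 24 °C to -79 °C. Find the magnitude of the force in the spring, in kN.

The unrestrained thermal change is αΔT L = 18.2×10⁻⁶ × 103 × 340 = 0.6374 mm.
With a force P in the spring, the elastic change of the bar is PL/(AE) and that of the spring is P/k; compatibility requires their sum to equal δ_free.
So P = δ_free / [L/(AE) + 1/k] = 0.6374 / [ 340/(750×108×10³) + 1/(210×10³) ].
P = 0.6374 / 8.959×10⁻⁶ = 71140 N.

P ≈ 71.1 kN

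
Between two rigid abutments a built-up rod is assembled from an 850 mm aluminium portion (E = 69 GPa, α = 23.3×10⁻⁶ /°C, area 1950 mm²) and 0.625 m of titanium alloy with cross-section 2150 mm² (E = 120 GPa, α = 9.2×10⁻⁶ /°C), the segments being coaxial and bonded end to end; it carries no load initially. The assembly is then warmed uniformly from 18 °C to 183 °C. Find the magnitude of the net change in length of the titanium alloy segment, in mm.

With the walls removed the bar would change length by δ_free = Σ αᵢΔT Lᵢ = 23.3×10⁻⁶×165×850 + 9.2×10⁻⁶×165×625 = 4.217 mm.
Since the ends are fixed, an axial force P builds up, equal in every segment, with P · Σ Lᵢ/(AᵢEᵢ) = δ_free.
Σ Lᵢ/(AᵢEᵢ) = 850/(1950×69×10³) + 625/(2150×120×10³) = 8.74×10⁻⁶ mm/N.
Hence P = δ_free / Σ(L/AE) = 4.217/8.74×10⁻⁶ = 482.5 kN (compressive).
For the titanium alloy segment, free thermal change = 9.2×10⁻⁶×165×625 = 0.9487 mm and elastic change from P = 482500×625/(2150×120×10³) = 1.169 mm; these oppose, so the net change is 0.22 mm (segment shortens).

|ΔL| ≈ 0.22 mm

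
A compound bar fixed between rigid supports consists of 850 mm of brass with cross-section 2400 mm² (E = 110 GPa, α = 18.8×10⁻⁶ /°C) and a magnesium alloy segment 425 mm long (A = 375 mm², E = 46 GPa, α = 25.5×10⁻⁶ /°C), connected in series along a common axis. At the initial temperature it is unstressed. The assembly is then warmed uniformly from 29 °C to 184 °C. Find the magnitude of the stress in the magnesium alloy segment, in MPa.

σ ≈ 398 MPa (compressive)

Free thermal expansion of the whole bar: Σ αᵢΔT Lᵢ = 18.8×10⁻⁶×155×850 + 25.5×10⁻⁶×155×425 = 4.157 mm.
Since the ends are fixed, an axial force P builds up, equal in every segment, with P · Σ Lᵢ/(AᵢEᵢ) = δ_free.
Σ Lᵢ/(AᵢEᵢ) = 850/(2400×110×10³) + 425/(375×46×10³) = 2.786×10⁻⁵ mm/N.
So P = 4.157 / 2.786×10⁻⁵ = 149.2 kN, compressive.
σ_{magnesium alloy} = P / A = 149200 / 375 = 397.9 MPa.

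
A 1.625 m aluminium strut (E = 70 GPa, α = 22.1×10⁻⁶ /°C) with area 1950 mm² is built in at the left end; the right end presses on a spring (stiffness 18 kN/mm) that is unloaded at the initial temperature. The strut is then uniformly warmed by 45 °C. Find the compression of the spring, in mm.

The unrestrained thermal change is αΔT L = 22.1×10⁻⁶ × 45 × 1625 = 1.616 mm.
Let P be the compressive force at the spring. The strut shortens elastically by PL/(AE) and the spring compresses by P/k; together these equal δ_free.
P [ L/(AE) + 1/k ] = δ_free → P [ 1625/(1950×70×10³) + 1/(18×10³) ] = 1.616.
P = 1.616 / 6.746×10⁻⁵ = 23960 N.
Spring compression = P/k = 23960/(18×10³) = 1.331 mm.

δ ≈ 1.33 mm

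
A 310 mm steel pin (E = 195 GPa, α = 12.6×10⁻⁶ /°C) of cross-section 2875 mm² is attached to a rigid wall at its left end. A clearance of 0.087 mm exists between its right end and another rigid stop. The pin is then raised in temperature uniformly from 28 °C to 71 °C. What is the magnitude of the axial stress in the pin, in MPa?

Free thermal elongation = αΔT L = 12.6×10⁻⁶ × 43 × 310 = 0.168 mm.
After closing the 0.087 mm clearance, 0.168 − 0.087 = 0.08096 mm of expansion remains to be suppressed by the wall.
That suppressed elongation corresponds to σ = E·Δ/L = 195×10³ × 0.08096/310 = 50.93 MPa.

σ ≈ 50.9 MPa (compressive)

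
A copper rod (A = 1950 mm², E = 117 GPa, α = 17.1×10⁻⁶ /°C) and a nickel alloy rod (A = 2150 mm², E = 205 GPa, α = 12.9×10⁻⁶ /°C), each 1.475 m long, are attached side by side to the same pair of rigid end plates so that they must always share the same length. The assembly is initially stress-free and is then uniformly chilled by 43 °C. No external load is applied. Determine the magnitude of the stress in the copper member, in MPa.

σ ≈ 13.9 MPa (tensile)

Equilibrium of a rigid end plate with no external load gives equal and opposite internal forces ±P in the two members. Since α_{copper} > α_{nickel alloy}, cooling drives the copper into tension and the nickel alloy into compression.
Setting the final lengths equal and cancelling L: (α₁ − α₂)ΔT = P/(A₁E₁) + P/(A₂E₂).
|α₁ − α₂|·ΔT = 4.2×10⁻⁶ × 43 = 0.0001806.
1/(A₁E₁) + 1/(A₂E₂) = 1/(1950×117×10³) + 1/(2150×205×10³) = 6.652×10⁻⁹ N⁻¹.
P = 0.0001806 / 6.652×10⁻⁹ = 27150 N = 27.15 kN.
σ_{copper} = P/A₁ = 27150/1950 = 13.92 MPa, tensile.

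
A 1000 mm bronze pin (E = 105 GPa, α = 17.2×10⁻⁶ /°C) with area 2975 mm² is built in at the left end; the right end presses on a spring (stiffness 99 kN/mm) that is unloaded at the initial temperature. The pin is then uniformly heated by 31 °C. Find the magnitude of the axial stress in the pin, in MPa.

σ ≈ 13.5 MPa (compressive)

The unrestrained thermal change is αΔT L = 17.2×10⁻⁶ × 31 × 1000 = 0.5332 mm.
With a force P in the spring, the elastic change of the pin is PL/(AE) and that of the spring is P/k; compatibility requires their sum to equal δ_free.
P [ L/(AE) + 1/k ] = δ_free → P [ 1000/(2975×105×10³) + 1/(99×10³) ] = 0.5332.
P = 0.5332 / 1.33×10⁻⁵ = 40080 N.
σ = P/A = 40080/2975 = 13.47 MPa.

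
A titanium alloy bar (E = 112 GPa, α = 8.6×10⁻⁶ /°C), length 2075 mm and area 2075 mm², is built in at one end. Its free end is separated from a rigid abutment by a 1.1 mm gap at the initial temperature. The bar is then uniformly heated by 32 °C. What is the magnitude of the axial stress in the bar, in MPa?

If the wall were absent the bar would grow by αΔT L = 8.6×10⁻⁶ × 32 × 2075 = 0.571 mm.
This is smaller than the 1.1 mm clearance, so the bar expands freely without reaching the stop — the stress is zero.

σ ≈ 0 MPa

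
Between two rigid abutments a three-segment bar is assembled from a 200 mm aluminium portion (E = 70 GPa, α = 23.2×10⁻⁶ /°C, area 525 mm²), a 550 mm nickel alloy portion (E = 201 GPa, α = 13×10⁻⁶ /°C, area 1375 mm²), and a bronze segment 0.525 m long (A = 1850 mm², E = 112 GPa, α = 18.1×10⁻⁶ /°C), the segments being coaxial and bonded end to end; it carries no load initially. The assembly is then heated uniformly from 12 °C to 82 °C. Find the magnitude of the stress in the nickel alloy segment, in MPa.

σ ≈ 109 MPa (compressive)

If the supports were absent, the total length change would be Σ αᵢΔT Lᵢ = 23.2×10⁻⁶×70×200 + 13×10⁻⁶×70×550 + 18.1×10⁻⁶×70×525 = 1.49 mm.
Since the ends are fixed, an axial force P builds up, equal in every segment, with P · Σ Lᵢ/(AᵢEᵢ) = δ_free.
The series flexibility is Σ Lᵢ/(AᵢEᵢ) = 200/(525×70×10³) + 550/(1375×201×10³) + 525/(1850×112×10³) = 9.966×10⁻⁶ mm/N.
So P = 1.49 / 9.966×10⁻⁶ = 149.6 kN, compressive.
σ_{nickel alloy} = P / A = 149600 / 1375 = 108.8 MPa.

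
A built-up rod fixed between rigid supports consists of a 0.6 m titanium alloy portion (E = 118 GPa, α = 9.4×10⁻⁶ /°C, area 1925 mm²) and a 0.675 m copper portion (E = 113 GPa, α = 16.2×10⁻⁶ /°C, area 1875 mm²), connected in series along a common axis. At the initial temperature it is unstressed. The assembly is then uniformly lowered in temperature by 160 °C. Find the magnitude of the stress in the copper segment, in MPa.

Free thermal contraction of the whole bar: Σ αᵢΔT Lᵢ = 9.4×10⁻⁶×160×600 + 16.2×10⁻⁶×160×675 = 2.652 mm.
The rigid supports impose zero overall length change; the single axial force P common to all segments must satisfy P Σ Lᵢ/(AᵢEᵢ) = δ_free.
The series flexibility is Σ Lᵢ/(AᵢEᵢ) = 600/(1925×118×10³) + 675/(1875×113×10³) = 5.827×10⁻⁶ mm/N.
P = 2.652 / 5.827×10⁻⁶ = 455100 N = 455.1 kN, tensile.
σ_{copper} = P / A = 455100 / 1875 = 242.7 MPa.

σ ≈ 243 MPa (tensile)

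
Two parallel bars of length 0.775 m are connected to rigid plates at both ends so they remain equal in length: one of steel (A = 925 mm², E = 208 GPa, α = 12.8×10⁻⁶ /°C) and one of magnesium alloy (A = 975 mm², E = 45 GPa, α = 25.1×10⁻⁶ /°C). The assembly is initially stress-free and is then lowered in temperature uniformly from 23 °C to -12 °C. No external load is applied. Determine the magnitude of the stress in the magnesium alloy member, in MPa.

The magnesium alloy has the larger α, so on cooling it would change length more than the steel if both were free. The rigid plates force a common final length, so the magnesium alloy is put into tension and the steel into compression, with equal and opposite forces P (no external load).
Compatibility of the two members (thermal + elastic change equal): (α₁ − α₂)ΔT = P·[1/(A₁E₁) + 1/(A₂E₂)].
|α₁ − α₂|·ΔT = 12.3×10⁻⁶ × 35 = 0.0004305.
1/(A₁E₁) + 1/(A₂E₂) = 1/(925×208×10³) + 1/(975×45×10³) = 2.799×10⁻⁸ N⁻¹.
P = 0.0004305 / 2.799×10⁻⁸ = 15380 N = 15.38 kN.
σ_{magnesium alloy} = P/A₂ = 15380/975 = 15.78 MPa, tensile.

σ ≈ 15.8 MPa (tensile)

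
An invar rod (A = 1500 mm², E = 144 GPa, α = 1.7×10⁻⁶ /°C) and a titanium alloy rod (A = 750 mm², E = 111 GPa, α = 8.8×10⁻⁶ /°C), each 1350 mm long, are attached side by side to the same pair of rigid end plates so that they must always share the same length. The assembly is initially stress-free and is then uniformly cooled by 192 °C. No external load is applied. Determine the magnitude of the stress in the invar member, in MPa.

σ ≈ 54.6 MPa (compressive)

Both members must finish at the same length. With the larger α, the titanium alloy tends to over-contract; the plates restrain it, putting the titanium alloy in tension and the invar in compression. With no external load the two internal forces are equal and opposite, magnitude P.
Setting the final lengths equal and cancelling L: (α₁ − α₂)ΔT = P/(A₁E₁) + P/(A₂E₂).
|α₁ − α₂|·ΔT = 7.1×10⁻⁶ × 192 = 0.001363.
1/(A₁E₁) + 1/(A₂E₂) = 1/(1500×144×10³) + 1/(750×111×10³) = 1.664×10⁻⁸ N⁻¹.
P = 0.001363 / 1.664×10⁻⁸ = 81910 N = 81.91 kN.
σ_{invar} = P/A₁ = 81910/1500 = 54.61 MPa, compressive.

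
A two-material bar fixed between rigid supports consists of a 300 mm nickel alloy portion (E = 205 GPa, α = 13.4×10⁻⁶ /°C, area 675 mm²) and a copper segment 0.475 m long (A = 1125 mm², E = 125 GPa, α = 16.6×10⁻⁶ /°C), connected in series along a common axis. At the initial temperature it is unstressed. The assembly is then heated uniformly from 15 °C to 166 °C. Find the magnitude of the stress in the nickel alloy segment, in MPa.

If the supports were absent, the total length change would be Σ αᵢΔT Lᵢ = 13.4×10⁻⁶×151×300 + 16.6×10⁻⁶×151×475 = 1.798 mm.
The walls prevent any net length change, so an axial force P (same in every segment) develops. Compatibility: P · Σ Lᵢ/(AᵢEᵢ) = δ_free.
The series flexibility is Σ Lᵢ/(AᵢEᵢ) = 300/(675×205×10³) + 475/(1125×125×10³) = 5.546×10⁻⁶ mm/N.
So P = 1.798 / 5.546×10⁻⁶ = 324.1 kN, compressive.
σ_{nickel alloy} = P / A = 324100 / 675 = 480.2 MPa.

σ ≈ 480 MPa (compressive)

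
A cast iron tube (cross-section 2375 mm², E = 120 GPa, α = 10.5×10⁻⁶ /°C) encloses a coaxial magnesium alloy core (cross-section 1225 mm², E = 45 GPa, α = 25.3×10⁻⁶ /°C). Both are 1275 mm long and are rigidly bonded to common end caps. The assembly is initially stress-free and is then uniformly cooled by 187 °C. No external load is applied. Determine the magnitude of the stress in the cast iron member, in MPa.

Equilibrium of a rigid end plate with no external load gives equal and opposite internal forces ±P in the two members. Since α_{magnesium alloy} > α_{cast iron}, cooling drives the magnesium alloy into tension and the cast iron into compression.
Equating the net (thermal + elastic) strains gives |α₁ − α₂|·ΔT = P·[1/(A₁E₁) + 1/(A₂E₂)].
|α₁ − α₂|·ΔT = 14.8×10⁻⁶ × 187 = 0.002768.
1/(A₁E₁) + 1/(A₂E₂) = 1/(2375×120×10³) + 1/(1225×45×10³) = 2.165×10⁻⁸ N⁻¹.
So P = 0.002768 / 2.165×10⁻⁸ = 127.8 kN.
σ_{cast iron} = P/A₁ = 127800/2375 = 53.83 MPa, compressive.

σ ≈ 53.8 MPa (compressive)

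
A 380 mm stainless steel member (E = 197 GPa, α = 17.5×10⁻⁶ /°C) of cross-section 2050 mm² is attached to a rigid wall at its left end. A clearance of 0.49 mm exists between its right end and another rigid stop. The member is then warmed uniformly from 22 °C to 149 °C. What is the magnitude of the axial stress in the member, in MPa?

σ ≈ 184 MPa (compressive)

Free thermal elongation = αΔT L = 17.5×10⁻⁶ × 127 × 380 = 0.8445 mm.
This exceeds the 0.49 mm gap, so the wall pushes back. The portion of expansion that must be recovered elastically is δ_free − gap = 0.8445 − 0.49 = 0.3545 mm.
Compatibility: PL/(AE) = 0.3545 mm, so σ = P/A = E × (0.3545/380) = 183.8 MPa.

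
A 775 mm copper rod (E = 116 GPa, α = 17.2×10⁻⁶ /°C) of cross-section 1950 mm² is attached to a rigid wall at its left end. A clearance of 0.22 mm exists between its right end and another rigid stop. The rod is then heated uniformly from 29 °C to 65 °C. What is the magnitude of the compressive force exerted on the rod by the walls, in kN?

Free thermal elongation = αΔT L = 17.2×10⁻⁶ × 36 × 775 = 0.4799 mm.
The gap closes (δ_free > 0.22 mm) and the wall then resists a further 0.4799 − 0.22 = 0.2599 mm of expansion.
So σ = E(δ_free − g)/L = 116×10³ × 0.2599/775 = 38.9 MPa.
Force on the wall = σA = 38.9 × 1950 mm² = 75.85 kN.

P ≈ 75.9 kN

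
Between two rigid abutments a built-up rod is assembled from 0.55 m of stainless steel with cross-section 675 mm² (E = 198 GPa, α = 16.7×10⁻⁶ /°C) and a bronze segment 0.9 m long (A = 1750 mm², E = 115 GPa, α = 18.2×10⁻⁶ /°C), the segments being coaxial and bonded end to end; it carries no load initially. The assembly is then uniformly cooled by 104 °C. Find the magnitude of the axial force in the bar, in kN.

P ≈ 310 kN (tensile)

With the walls removed the bar would change length by δ_free = Σ αᵢΔT Lᵢ = 16.7×10⁻⁶×104×550 + 18.2×10⁻⁶×104×900 = 2.659 mm.
The walls prevent any net length change, so an axial force P (same in every segment) develops. Compatibility: P · Σ Lᵢ/(AᵢEᵢ) = δ_free.
The series flexibility is Σ Lᵢ/(AᵢEᵢ) = 550/(675×198×10³) + 900/(1750×115×10³) = 8.587×10⁻⁶ mm/N.
So P = 2.659 / 8.587×10⁻⁶ = 309.6 kN, tensile.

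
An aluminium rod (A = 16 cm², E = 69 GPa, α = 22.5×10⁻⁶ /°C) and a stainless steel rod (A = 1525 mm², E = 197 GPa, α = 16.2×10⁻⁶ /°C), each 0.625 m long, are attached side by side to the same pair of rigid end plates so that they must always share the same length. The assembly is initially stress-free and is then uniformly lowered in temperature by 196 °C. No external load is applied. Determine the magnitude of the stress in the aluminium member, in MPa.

σ ≈ 62.3 MPa (tensile)

Both members must finish at the same length. With the larger α, the aluminium tends to over-contract; the plates restrain it, putting the aluminium in tension and the stainless steel in compression. With no external load the two internal forces are equal and opposite, magnitude P.
Setting the final lengths equal and cancelling L: (α₁ − α₂)ΔT = P/(A₁E₁) + P/(A₂E₂).
|α₁ − α₂|·ΔT = 6.3×10⁻⁶ × 196 = 0.001235.
1/(A₁E₁) + 1/(A₂E₂) = 1/(1600×69×10³) + 1/(1525×197×10³) = 1.239×10⁻⁸ N⁻¹.
P = 0.001235 / 1.239×10⁻⁸ = 99690 N = 99.69 kN.
σ_{aluminium} = P/A₁ = 99690/1600 = 62.31 MPa, tensile.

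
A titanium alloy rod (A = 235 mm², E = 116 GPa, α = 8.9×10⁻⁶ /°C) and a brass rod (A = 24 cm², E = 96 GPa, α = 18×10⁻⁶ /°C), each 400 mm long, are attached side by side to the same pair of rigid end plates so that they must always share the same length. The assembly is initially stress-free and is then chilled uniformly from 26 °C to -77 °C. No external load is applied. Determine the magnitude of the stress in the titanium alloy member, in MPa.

The brass has the larger α, so on cooling it would change length more than the titanium alloy if both were free. The rigid plates force a common final length, so the brass is put into tension and the titanium alloy into compression, with equal and opposite forces P (no external load).
Setting the final lengths equal and cancelling L: (α₁ − α₂)ΔT = P/(A₁E₁) + P/(A₂E₂).
|α₁ − α₂|·ΔT = 9.1×10⁻⁶ × 103 = 0.0009373.
1/(A₁E₁) + 1/(A₂E₂) = 1/(235×116×10³) + 1/(2400×96×10³) = 4.102×10⁻⁸ N⁻¹.
P = 0.0009373 / 4.102×10⁻⁸ = 22850 N = 22.85 kN.
σ_{titanium alloy} = P/A₁ = 22850/235 = 97.22 MPa, compressive.

σ ≈ 97.2 MPa (compressive)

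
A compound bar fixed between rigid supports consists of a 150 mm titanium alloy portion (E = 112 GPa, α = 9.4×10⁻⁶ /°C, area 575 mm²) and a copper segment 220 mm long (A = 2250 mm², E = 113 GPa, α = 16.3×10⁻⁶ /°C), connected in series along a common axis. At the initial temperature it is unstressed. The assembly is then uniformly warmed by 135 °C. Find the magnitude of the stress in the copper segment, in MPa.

σ ≈ 93.8 MPa (compressive)

With the walls removed the bar would change length by δ_free = Σ αᵢΔT Lᵢ = 9.4×10⁻⁶×135×150 + 16.3×10⁻⁶×135×220 = 0.6745 mm.
Since the ends are fixed, an axial force P builds up, equal in every segment, with P · Σ Lᵢ/(AᵢEᵢ) = δ_free.
Σ Lᵢ/(AᵢEᵢ) = 150/(575×112×10³) + 220/(2250×113×10³) = 3.194×10⁻⁶ mm/N.
P = 0.6745 / 3.194×10⁻⁶ = 211100 N = 211.1 kN, compressive.
σ_{copper} = P / A = 211100 / 2250 = 93.84 MPa.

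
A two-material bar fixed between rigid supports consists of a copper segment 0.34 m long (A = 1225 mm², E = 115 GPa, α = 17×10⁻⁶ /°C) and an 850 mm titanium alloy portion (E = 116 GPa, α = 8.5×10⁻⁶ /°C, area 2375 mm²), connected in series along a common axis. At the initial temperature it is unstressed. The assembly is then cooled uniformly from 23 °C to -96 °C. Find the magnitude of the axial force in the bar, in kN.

Free thermal contraction of the whole bar: Σ αᵢΔT Lᵢ = 17×10⁻⁶×119×340 + 8.5×10⁻⁶×119×850 = 1.548 mm.
The rigid supports impose zero overall length change; the single axial force P common to all segments must satisfy P Σ Lᵢ/(AᵢEᵢ) = δ_free.
The series flexibility is Σ Lᵢ/(AᵢEᵢ) = 340/(1225×115×10³) + 850/(2375×116×10³) = 5.499×10⁻⁶ mm/N.
P = 1.548 / 5.499×10⁻⁶ = 281400 N = 281.4 kN, tensile.

P ≈ 281 kN (tensile)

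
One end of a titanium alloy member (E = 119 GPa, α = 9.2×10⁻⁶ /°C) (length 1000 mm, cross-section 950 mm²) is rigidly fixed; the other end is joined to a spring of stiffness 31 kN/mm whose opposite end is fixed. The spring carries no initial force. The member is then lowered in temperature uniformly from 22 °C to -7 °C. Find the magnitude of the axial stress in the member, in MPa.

σ ≈ 6.83 MPa (tensile)

The unrestrained thermal change is αΔT L = 9.2×10⁻⁶ × 29 × 1000 = 0.2668 mm.
With a force P in the spring, the elastic change of the member is PL/(AE) and that of the spring is P/k; compatibility requires their sum to equal δ_free.
P [ L/(AE) + 1/k ] = δ_free → P [ 1000/(950×119×10³) + 1/(31×10³) ] = 0.2668.
P = 0.2668 / 4.11×10⁻⁵ = 6491 N.
σ = P/A = 6491/950 = 6.833 MPa.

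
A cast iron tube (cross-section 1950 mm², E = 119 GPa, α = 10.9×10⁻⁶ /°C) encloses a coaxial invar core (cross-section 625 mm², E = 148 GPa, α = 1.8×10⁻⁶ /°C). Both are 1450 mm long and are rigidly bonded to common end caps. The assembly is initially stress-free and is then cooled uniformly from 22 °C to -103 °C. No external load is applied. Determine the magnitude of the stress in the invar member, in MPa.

σ ≈ 120 MPa (compressive)

Both members must finish at the same length. With the larger α, the cast iron tends to over-contract; the plates restrain it, putting the cast iron in tension and the invar in compression. With no external load the two internal forces are equal and opposite, magnitude P.
Setting the final lengths equal and cancelling L: (α₁ − α₂)ΔT = P/(A₁E₁) + P/(A₂E₂).
|α₁ − α₂|·ΔT = 9.1×10⁻⁶ × 125 = 0.001137.
1/(A₁E₁) + 1/(A₂E₂) = 1/(1950×119×10³) + 1/(625×148×10³) = 1.512×10⁻⁸ N⁻¹.
So P = 0.001137 / 1.512×10⁻⁸ = 75.23 kN.
σ_{invar} = P/A₂ = 75230/625 = 120.4 MPa, compressive.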